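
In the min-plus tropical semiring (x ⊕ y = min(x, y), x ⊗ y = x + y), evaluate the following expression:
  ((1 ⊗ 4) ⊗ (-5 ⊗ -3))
((1 ⊗ 4) ⊗ (-5 ⊗ -3)) = -3

Expand innermost to outermost. Recall ⊕ takes the minimum of its arguments and ⊗ takes their sum. Working out the expression ((1 ⊗ 4) ⊗ (-5 ⊗ -3)) gives -3.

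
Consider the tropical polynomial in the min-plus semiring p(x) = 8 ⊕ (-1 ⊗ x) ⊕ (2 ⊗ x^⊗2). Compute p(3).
p(3) = 2

A tropical monomial a ⊗ x^⊗i evaluates to a + i · x. Evaluating each term at x = 3:
  Term 0 contributes 8 + 0 · 3 = 8
  Term 1 contributes -1 + 1 · 3 = 2
  Term 2 contributes 2 + 2 · 3 = 8
p(3) = ⊕ of these = min[8, 2, 8] = 2.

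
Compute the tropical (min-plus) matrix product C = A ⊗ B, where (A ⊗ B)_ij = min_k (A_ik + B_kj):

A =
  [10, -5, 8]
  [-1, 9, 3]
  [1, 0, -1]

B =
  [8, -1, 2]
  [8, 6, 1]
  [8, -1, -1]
A ⊗ B =
  [3, 1, -4]
  [7, -2, 1]
  [7, -2, -2]

Apply the min-plus product entry-by-entry:
  C[0][0] = min over k of (A[0][0] + B[0][0] = 10 + 8 = 18, A[0][1] + B[1][0] = -5 + 8 = 3, A[0][2] + B[2][0] = 8 + 8 = 16) = 3 (attained at k = 1)
  C[0][1] = min over k of (A[0][0] + B[0][1] = 10 + -1 = 9, A[0][1] + B[1][1] = -5 + 6 = 1, A[0][2] + B[2][1] = 8 + -1 = 7) = 1 (attained at k = 1)
  C[0][2] = min over k of (A[0][0] + B[0][2] = 10 + 2 = 12, A[0][1] + B[1][2] = -5 + 1 = -4, A[0][2] + B[2][2] = 8 + -1 = 7) = -4 (attained at k = 1)
  C[1][0] = min over k of (A[1][0] + B[0][0] = -1 + 8 = 7, A[1][1] + B[1][0] = 9 + 8 = 17, A[1][2] + B[2][0] = 3 + 8 = 11) = 7 (attained at k = 0)
  C[1][1] = min over k of (A[1][0] + B[0][1] = -1 + -1 = -2, A[1][1] + B[1][1] = 9 + 6 = 15, A[1][2] + B[2][1] = 3 + -1 = 2) = -2 (attained at k = 0)
  C[1][2] = min over k of (A[1][0] + B[0][2] = -1 + 2 = 1, A[1][1] + B[1][2] = 9 + 1 = 10, A[1][2] + B[2][2] = 3 + -1 = 2) = 1 (attained at k = 0)
  C[2][0] = min over k of (A[2][0] + B[0][0] = 1 + 8 = 9, A[2][1] + B[1][0] = 0 + 8 = 8, A[2][2] + B[2][0] = -1 + 8 = 7) = 7 (attained at k = 2)
  C[2][1] = min over k of (A[2][0] + B[0][1] = 1 + -1 = 0, A[2][1] + B[1][1] = 0 + 6 = 6, A[2][2] + B[2][1] = -1 + -1 = -2) = -2 (attained at k = 2)
  C[2][2] = min over k of (A[2][0] + B[0][2] = 1 + 2 = 3, A[2][1] + B[1][2] = 0 + 1 = 1, A[2][2] + B[2][2] = -1 + -1 = -2) = -2 (attained at k = 2)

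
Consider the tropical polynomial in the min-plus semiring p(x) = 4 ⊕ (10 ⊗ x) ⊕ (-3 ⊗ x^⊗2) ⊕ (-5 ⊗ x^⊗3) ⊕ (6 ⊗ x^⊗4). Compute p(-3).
p(-3) = -14

A tropical monomial a ⊗ x^⊗i evaluates to a + i · x. Evaluating each term at x = -3:
  Term 0 contributes 4 + 0 · -3 = 4
  Term 1 contributes 10 + 1 · -3 = 7
  Term 2 contributes -3 + 2 · -3 = -9
  Term 3 contributes -5 + 3 · -3 = -14
  Term 4 contributes 6 + 4 · -3 = -6
p(-3) = ⊕ of these = min[4, 7, -9, -14, -6] = -14.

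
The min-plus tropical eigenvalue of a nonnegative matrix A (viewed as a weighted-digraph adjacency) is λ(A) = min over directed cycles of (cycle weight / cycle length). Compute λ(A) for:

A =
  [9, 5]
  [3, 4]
λ(A) = 4

Enumerate directed cycles and compute their means (weight / length). Sample:
  cycle 0 → 0: weight = 9, length = 1, mean = 9/1 ≈ 9.000
  cycle 1 → 1: weight = 4, length = 1, mean = 4/1 ≈ 4.000
  cycle 0 → 1 → 0: weight = 8, length = 2, mean = 8/2 ≈ 4.000
  cycle 1 → 0 → 1: weight = 8, length = 2, mean = 8/2 ≈ 4.000
Minimum mean = 4.000, attained e.g. along the cycle 1 → 1 with weight 4 and length 1. So λ(A) = 4/1 = 4.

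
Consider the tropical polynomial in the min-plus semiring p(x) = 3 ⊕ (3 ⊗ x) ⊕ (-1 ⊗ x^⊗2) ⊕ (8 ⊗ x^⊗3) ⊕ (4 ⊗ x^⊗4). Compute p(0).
p(0) = -1

A tropical monomial a ⊗ x^⊗i evaluates to a + i · x. Evaluating each term at x = 0:
  Term 0 contributes 3 + 0 · 0 = 3
  Term 1 contributes 3 + 1 · 0 = 3
  Term 2 contributes -1 + 2 · 0 = -1
  Term 3 contributes 8 + 3 · 0 = 8
  Term 4 contributes 4 + 4 · 0 = 4
p(0) = ⊕ of these = min[3, 3, -1, 8, 4] = -1.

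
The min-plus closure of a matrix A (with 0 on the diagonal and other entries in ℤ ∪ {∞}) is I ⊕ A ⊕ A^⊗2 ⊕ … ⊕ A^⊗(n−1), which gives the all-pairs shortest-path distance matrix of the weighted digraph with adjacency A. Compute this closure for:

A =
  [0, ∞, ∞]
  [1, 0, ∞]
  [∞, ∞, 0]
Closure =
  [0, ∞, ∞]
  [1, 0, ∞]
  [∞, ∞, 0]

This is the Floyd-Warshall all-pairs shortest-path computation. For each intermediate vertex k = 0, 1, …, 2, update dist[i][j] ← min(dist[i][j], dist[i][k] + dist[k][j]). The final matrix gives, for each (i, j), the minimum total weight of any directed path from i to j (possibly empty when i = j).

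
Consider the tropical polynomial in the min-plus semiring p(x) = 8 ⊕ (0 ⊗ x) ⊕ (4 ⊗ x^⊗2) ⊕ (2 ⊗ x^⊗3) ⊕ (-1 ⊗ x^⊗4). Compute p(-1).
p(-1) = -5

A tropical monomial a ⊗ x^⊗i evaluates to a + i · x. Evaluating each term at x = -1:
  Term 0 contributes 8 + 0 · -1 = 8
  Term 1 contributes 0 + 1 · -1 = -1
  Term 2 contributes 4 + 2 · -1 = 2
  Term 3 contributes 2 + 3 · -1 = -1
  Term 4 contributes -1 + 4 · -1 = -5
p(-1) = ⊕ of these = min[8, -1, 2, -1, -5] = -5.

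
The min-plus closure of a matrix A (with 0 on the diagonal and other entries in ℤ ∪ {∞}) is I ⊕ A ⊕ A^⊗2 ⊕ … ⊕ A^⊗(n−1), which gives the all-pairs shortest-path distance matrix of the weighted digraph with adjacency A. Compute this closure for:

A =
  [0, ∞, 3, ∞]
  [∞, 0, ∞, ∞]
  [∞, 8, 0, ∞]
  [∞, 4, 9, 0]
Closure =
  [0, 11, 3, ∞]
  [∞, 0, ∞, ∞]
  [∞, 8, 0, ∞]
  [∞, 4, 9, 0]

This is the Floyd-Warshall all-pairs shortest-path computation. For each intermediate vertex k = 0, 1, …, 3, update dist[i][j] ← min(dist[i][j], dist[i][k] + dist[k][j]). The final matrix gives, for each (i, j), the minimum total weight of any directed path from i to j (possibly empty when i = j).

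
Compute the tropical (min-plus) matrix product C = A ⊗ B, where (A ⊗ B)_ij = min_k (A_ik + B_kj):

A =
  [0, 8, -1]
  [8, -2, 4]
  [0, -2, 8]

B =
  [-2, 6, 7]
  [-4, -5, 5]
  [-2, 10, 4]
A ⊗ B =
  [-3, 3, 3]
  [-6, -7, 3]
  [-6, -7, 3]

Apply the min-plus product entry-by-entry:
  C[0][0] = min over k of (A[0][0] + B[0][0] = 0 + -2 = -2, A[0][1] + B[1][0] = 8 + -4 = 4, A[0][2] + B[2][0] = -1 + -2 = -3) = -3 (attained at k = 2)
  C[0][1] = min over k of (A[0][0] + B[0][1] = 0 + 6 = 6, A[0][1] + B[1][1] = 8 + -5 = 3, A[0][2] + B[2][1] = -1 + 10 = 9) = 3 (attained at k = 1)
  C[0][2] = min over k of (A[0][0] + B[0][2] = 0 + 7 = 7, A[0][1] + B[1][2] = 8 + 5 = 13, A[0][2] + B[2][2] = -1 + 4 = 3) = 3 (attained at k = 2)
  C[1][0] = min over k of (A[1][0] + B[0][0] = 8 + -2 = 6, A[1][1] + B[1][0] = -2 + -4 = -6, A[1][2] + B[2][0] = 4 + -2 = 2) = -6 (attained at k = 1)
  C[1][1] = min over k of (A[1][0] + B[0][1] = 8 + 6 = 14, A[1][1] + B[1][1] = -2 + -5 = -7, A[1][2] + B[2][1] = 4 + 10 = 14) = -7 (attained at k = 1)
  C[1][2] = min over k of (A[1][0] + B[0][2] = 8 + 7 = 15, A[1][1] + B[1][2] = -2 + 5 = 3, A[1][2] + B[2][2] = 4 + 4 = 8) = 3 (attained at k = 1)
  C[2][0] = min over k of (A[2][0] + B[0][0] = 0 + -2 = -2, A[2][1] + B[1][0] = -2 + -4 = -6, A[2][2] + B[2][0] = 8 + -2 = 6) = -6 (attained at k = 1)
  C[2][1] = min over k of (A[2][0] + B[0][1] = 0 + 6 = 6, A[2][1] + B[1][1] = -2 + -5 = -7, A[2][2] + B[2][1] = 8 + 10 = 18) = -7 (attained at k = 1)
  C[2][2] = min over k of (A[2][0] + B[0][2] = 0 + 7 = 7, A[2][1] + B[1][2] = -2 + 5 = 3, A[2][2] + B[2][2] = 8 + 4 = 12) = 3 (attained at k = 1)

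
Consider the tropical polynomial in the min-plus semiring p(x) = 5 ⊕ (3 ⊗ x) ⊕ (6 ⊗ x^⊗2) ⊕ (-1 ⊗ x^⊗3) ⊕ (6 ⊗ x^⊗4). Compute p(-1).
p(-1) = -4

A tropical monomial a ⊗ x^⊗i evaluates to a + i · x. Evaluating each term at x = -1:
  Term 0 contributes 5 + 0 · -1 = 5
  Term 1 contributes 3 + 1 · -1 = 2
  Term 2 contributes 6 + 2 · -1 = 4
  Term 3 contributes -1 + 3 · -1 = -4
  Term 4 contributes 6 + 4 · -1 = 2
p(-1) = ⊕ of these = min[5, 2, 4, -4, 2] = -4.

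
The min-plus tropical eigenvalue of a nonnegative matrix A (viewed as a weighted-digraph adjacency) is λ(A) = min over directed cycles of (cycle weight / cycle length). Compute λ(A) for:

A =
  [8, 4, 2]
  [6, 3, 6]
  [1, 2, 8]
λ(A) = 3/2

Enumerate directed cycles and compute their means (weight / length). Sample:
  cycle 0 → 0: weight = 8, length = 1, mean = 8/1 ≈ 8.000
  cycle 1 → 1: weight = 3, length = 1, mean = 3/1 ≈ 3.000
  cycle 2 → 2: weight = 8, length = 1, mean = 8/1 ≈ 8.000
  cycle 0 → 1 → 0: weight = 10, length = 2, mean = 10/2 ≈ 5.000
  cycle 0 → 2 → 0: weight = 3, length = 2, mean = 3/2 ≈ 1.500
  cycle 1 → 0 → 1: weight = 10, length = 2, mean = 10/2 ≈ 5.000
Minimum mean = 1.500, attained e.g. along the cycle 0 → 2 → 0 with weight 3 and length 2. So λ(A) = 3/2 = 3/2.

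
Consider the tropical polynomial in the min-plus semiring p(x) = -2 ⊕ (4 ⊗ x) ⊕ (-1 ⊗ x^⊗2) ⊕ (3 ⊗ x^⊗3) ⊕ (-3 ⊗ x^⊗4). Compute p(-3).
p(-3) = -15

A tropical monomial a ⊗ x^⊗i evaluates to a + i · x. Evaluating each term at x = -3:
  Term 0 contributes -2 + 0 · -3 = -2
  Term 1 contributes 4 + 1 · -3 = 1
  Term 2 contributes -1 + 2 · -3 = -7
  Term 3 contributes 3 + 3 · -3 = -6
  Term 4 contributes -3 + 4 · -3 = -15
p(-3) = ⊕ of these = min[-2, 1, -7, -6, -15] = -15.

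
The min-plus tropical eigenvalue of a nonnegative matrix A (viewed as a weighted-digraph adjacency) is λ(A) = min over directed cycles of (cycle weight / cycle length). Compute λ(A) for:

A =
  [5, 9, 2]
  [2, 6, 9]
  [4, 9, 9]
λ(A) = 3

Enumerate directed cycles and compute their means (weight / length). Sample:
  cycle 0 → 0: weight = 5, length = 1, mean = 5/1 ≈ 5.000
  cycle 1 → 1: weight = 6, length = 1, mean = 6/1 ≈ 6.000
  cycle 2 → 2: weight = 9, length = 1, mean = 9/1 ≈ 9.000
  cycle 0 → 1 → 0: weight = 11, length = 2, mean = 11/2 ≈ 5.500
  cycle 0 → 2 → 0: weight = 6, length = 2, mean = 6/2 ≈ 3.000
  cycle 1 → 0 → 1: weight = 11, length = 2, mean = 11/2 ≈ 5.500
Minimum mean = 3.000, attained e.g. along the cycle 0 → 2 → 0 with weight 6 and length 2. So λ(A) = 6/2 = 3.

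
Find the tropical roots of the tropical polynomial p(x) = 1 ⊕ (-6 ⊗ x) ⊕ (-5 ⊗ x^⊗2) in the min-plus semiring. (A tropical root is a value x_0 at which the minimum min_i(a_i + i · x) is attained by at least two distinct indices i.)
Roots: {-1, 7}

Each tropical root is a break point of the lower envelope of the lines y = a_i + i · x (there are 3 lines, with slopes 0, 1, ..., 2). Only the lines that attain the minimum somewhere contribute to roots; other lines are dominated. Here the surviving (envelope) indices are i = 2, i = 1, i = 0.
Intersections between consecutive envelope lines give the roots: for adjacent envelope indices i < j the intersection is x = (a_i − a_j) / (j − i). Reading off the sorted break points: {-1, 7}.
Verification: at each break x_0, at least two indices attain the minimum of min_i(a_i + i · x_0).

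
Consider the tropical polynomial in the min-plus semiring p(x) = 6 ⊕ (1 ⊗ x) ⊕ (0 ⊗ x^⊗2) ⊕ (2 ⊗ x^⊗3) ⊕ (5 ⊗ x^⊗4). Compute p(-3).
p(-3) = -7

A tropical monomial a ⊗ x^⊗i evaluates to a + i · x. Evaluating each term at x = -3:
  Term 0 contributes 6 + 0 · -3 = 6
  Term 1 contributes 1 + 1 · -3 = -2
  Term 2 contributes 0 + 2 · -3 = -6
  Term 3 contributes 2 + 3 · -3 = -7
  Term 4 contributes 5 + 4 · -3 = -7
p(-3) = ⊕ of these = min[6, -2, -6, -7, -7] = -7.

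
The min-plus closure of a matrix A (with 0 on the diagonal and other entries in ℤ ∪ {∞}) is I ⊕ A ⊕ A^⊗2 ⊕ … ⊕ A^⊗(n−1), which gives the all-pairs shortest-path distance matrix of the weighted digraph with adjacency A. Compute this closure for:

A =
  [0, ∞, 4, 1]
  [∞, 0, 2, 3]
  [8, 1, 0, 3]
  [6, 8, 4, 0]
Closure =
  [0, 5, 4, 1]
  [9, 0, 2, 3]
  [8, 1, 0, 3]
  [6, 5, 4, 0]

This is the Floyd-Warshall all-pairs shortest-path computation. For each intermediate vertex k = 0, 1, …, 3, update dist[i][j] ← min(dist[i][j], dist[i][k] + dist[k][j]). The final matrix gives, for each (i, j), the minimum total weight of any directed path from i to j (possibly empty when i = j).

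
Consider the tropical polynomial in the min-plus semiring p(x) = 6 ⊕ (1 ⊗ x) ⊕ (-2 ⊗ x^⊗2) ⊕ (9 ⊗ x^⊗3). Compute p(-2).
p(-2) = -6

A tropical monomial a ⊗ x^⊗i evaluates to a + i · x. Evaluating each term at x = -2:
  Term 0 contributes 6 + 0 · -2 = 6
  Term 1 contributes 1 + 1 · -2 = -1
  Term 2 contributes -2 + 2 · -2 = -6
  Term 3 contributes 9 + 3 · -2 = 3
p(-2) = ⊕ of these = min[6, -1, -6, 3] = -6.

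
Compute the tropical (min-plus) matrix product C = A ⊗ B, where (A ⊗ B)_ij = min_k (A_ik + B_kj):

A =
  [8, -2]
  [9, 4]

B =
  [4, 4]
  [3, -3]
A ⊗ B =
  [1, -5]
  [7, 1]

Apply the min-plus product entry-by-entry:
  C[0][0] = min over k of (A[0][0] + B[0][0] = 8 + 4 = 12, A[0][1] + B[1][0] = -2 + 3 = 1) = 1 (attained at k = 1)
  C[0][1] = min over k of (A[0][0] + B[0][1] = 8 + 4 = 12, A[0][1] + B[1][1] = -2 + -3 = -5) = -5 (attained at k = 1)
  C[1][0] = min over k of (A[1][0] + B[0][0] = 9 + 4 = 13, A[1][1] + B[1][0] = 4 + 3 = 7) = 7 (attained at k = 1)
  C[1][1] = min over k of (A[1][0] + B[0][1] = 9 + 4 = 13, A[1][1] + B[1][1] = 4 + -3 = 1) = 1 (attained at k = 1)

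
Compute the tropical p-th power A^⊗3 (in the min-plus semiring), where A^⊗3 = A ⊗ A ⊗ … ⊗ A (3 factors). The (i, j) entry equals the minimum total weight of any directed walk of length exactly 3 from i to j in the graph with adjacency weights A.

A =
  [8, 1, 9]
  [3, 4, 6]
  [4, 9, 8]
A^⊗3 =
  [8, 5, 11]
  [7, 8, 10]
  [8, 9, 11]

Each entry (A^⊗3)_ij equals the minimum over all length-3 walks i = v_0 → v_1 → … → v_3 = j of Σ_t A[v_t][v_{t+1}]. For example, for (i, j) = (0, 2) we minimise over 9 possible intermediate vertex sequences; the minimum is 11, attained along the walk 0 → 1 → 1 → 2.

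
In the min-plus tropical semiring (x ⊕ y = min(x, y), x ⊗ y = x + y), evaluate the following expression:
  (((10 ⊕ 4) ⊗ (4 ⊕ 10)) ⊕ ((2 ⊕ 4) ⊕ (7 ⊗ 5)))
(((10 ⊕ 4) ⊗ (4 ⊕ 10)) ⊕ ((2 ⊕ 4) ⊕ (7 ⊗ 5))) = 2

Expand innermost to outermost. Recall ⊕ takes the minimum of its arguments and ⊗ takes their sum. Working out the expression (((10 ⊕ 4) ⊗ (4 ⊕ 10)) ⊕ ((2 ⊕ 4) ⊕ (7 ⊗ 5))) gives 2.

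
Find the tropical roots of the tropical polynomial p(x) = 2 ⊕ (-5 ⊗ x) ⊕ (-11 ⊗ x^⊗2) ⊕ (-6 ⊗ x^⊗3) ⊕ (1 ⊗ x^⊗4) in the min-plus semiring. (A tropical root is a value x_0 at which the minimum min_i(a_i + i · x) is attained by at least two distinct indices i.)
Roots: {-7, -5, 6, 7}

Each tropical root is a break point of the lower envelope of the lines y = a_i + i · x (there are 5 lines, with slopes 0, 1, ..., 4). Only the lines that attain the minimum somewhere contribute to roots; other lines are dominated. Here the surviving (envelope) indices are i = 4, i = 3, i = 2, i = 1, i = 0.
Intersections between consecutive envelope lines give the roots: for adjacent envelope indices i < j the intersection is x = (a_i − a_j) / (j − i). Reading off the sorted break points: {-7, -5, 6, 7}.
Verification: at each break x_0, at least two indices attain the minimum of min_i(a_i + i · x_0).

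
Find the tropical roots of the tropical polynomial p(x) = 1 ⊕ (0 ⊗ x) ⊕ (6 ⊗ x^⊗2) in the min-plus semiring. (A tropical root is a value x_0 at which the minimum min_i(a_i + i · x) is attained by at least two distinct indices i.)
Roots: {-6, 1}

Each tropical root is a break point of the lower envelope of the lines y = a_i + i · x (there are 3 lines, with slopes 0, 1, ..., 2). Only the lines that attain the minimum somewhere contribute to roots; other lines are dominated. Here the surviving (envelope) indices are i = 2, i = 1, i = 0.
Intersections between consecutive envelope lines give the roots: for adjacent envelope indices i < j the intersection is x = (a_i − a_j) / (j − i). Reading off the sorted break points: {-6, 1}.
Verification: at each break x_0, at least two indices attain the minimum of min_i(a_i + i · x_0).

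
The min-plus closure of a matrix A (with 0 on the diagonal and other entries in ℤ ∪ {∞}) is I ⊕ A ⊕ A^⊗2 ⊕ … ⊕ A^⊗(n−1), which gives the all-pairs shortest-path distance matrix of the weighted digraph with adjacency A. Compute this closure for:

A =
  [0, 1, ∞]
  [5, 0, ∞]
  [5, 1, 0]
Closure =
  [0, 1, ∞]
  [5, 0, ∞]
  [5, 1, 0]

This is the Floyd-Warshall all-pairs shortest-path computation. For each intermediate vertex k = 0, 1, …, 2, update dist[i][j] ← min(dist[i][j], dist[i][k] + dist[k][j]). The final matrix gives, for each (i, j), the minimum total weight of any directed path from i to j (possibly empty when i = j).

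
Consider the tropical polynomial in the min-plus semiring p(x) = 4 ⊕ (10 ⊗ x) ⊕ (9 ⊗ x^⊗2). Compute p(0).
p(0) = 4

A tropical monomial a ⊗ x^⊗i evaluates to a + i · x. Evaluating each term at x = 0:
  Term 0 contributes 4 + 0 · 0 = 4
  Term 1 contributes 10 + 1 · 0 = 10
  Term 2 contributes 9 + 2 · 0 = 9
p(0) = ⊕ of these = min[4, 10, 9] = 4.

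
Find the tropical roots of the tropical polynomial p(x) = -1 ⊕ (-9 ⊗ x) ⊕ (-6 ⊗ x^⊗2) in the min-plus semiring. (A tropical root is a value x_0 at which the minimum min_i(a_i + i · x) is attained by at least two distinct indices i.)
Roots: {-3, 8}

Each tropical root is a break point of the lower envelope of the lines y = a_i + i · x (there are 3 lines, with slopes 0, 1, ..., 2). Only the lines that attain the minimum somewhere contribute to roots; other lines are dominated. Here the surviving (envelope) indices are i = 2, i = 1, i = 0.
Intersections between consecutive envelope lines give the roots: for adjacent envelope indices i < j the intersection is x = (a_i − a_j) / (j − i). Reading off the sorted break points: {-3, 8}.
Verification: at each break x_0, at least two indices attain the minimum of min_i(a_i + i · x_0).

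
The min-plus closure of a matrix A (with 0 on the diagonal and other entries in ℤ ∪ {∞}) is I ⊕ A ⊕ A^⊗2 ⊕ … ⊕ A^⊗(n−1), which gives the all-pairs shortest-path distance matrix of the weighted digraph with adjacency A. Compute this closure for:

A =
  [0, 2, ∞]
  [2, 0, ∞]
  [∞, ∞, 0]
Closure =
  [0, 2, ∞]
  [2, 0, ∞]
  [∞, ∞, 0]

This is the Floyd-Warshall all-pairs shortest-path computation. For each intermediate vertex k = 0, 1, …, 2, update dist[i][j] ← min(dist[i][j], dist[i][k] + dist[k][j]). The final matrix gives, for each (i, j), the minimum total weight of any directed path from i to j (possibly empty when i = j).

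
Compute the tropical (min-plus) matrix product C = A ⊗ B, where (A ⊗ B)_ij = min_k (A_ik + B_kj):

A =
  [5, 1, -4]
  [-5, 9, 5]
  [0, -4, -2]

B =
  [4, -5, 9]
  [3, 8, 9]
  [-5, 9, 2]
A ⊗ B =
  [-9, 0, -2]
  [-1, -10, 4]
  [-7, -5, 0]

Apply the min-plus product entry-by-entry:
  C[0][0] = min over k of (A[0][0] + B[0][0] = 5 + 4 = 9, A[0][1] + B[1][0] = 1 + 3 = 4, A[0][2] + B[2][0] = -4 + -5 = -9) = -9 (attained at k = 2)
  C[0][1] = min over k of (A[0][0] + B[0][1] = 5 + -5 = 0, A[0][1] + B[1][1] = 1 + 8 = 9, A[0][2] + B[2][1] = -4 + 9 = 5) = 0 (attained at k = 0)
  C[0][2] = min over k of (A[0][0] + B[0][2] = 5 + 9 = 14, A[0][1] + B[1][2] = 1 + 9 = 10, A[0][2] + B[2][2] = -4 + 2 = -2) = -2 (attained at k = 2)
  C[1][0] = min over k of (A[1][0] + B[0][0] = -5 + 4 = -1, A[1][1] + B[1][0] = 9 + 3 = 12, A[1][2] + B[2][0] = 5 + -5 = 0) = -1 (attained at k = 0)
  C[1][1] = min over k of (A[1][0] + B[0][1] = -5 + -5 = -10, A[1][1] + B[1][1] = 9 + 8 = 17, A[1][2] + B[2][1] = 5 + 9 = 14) = -10 (attained at k = 0)
  C[1][2] = min over k of (A[1][0] + B[0][2] = -5 + 9 = 4, A[1][1] + B[1][2] = 9 + 9 = 18, A[1][2] + B[2][2] = 5 + 2 = 7) = 4 (attained at k = 0)
  C[2][0] = min over k of (A[2][0] + B[0][0] = 0 + 4 = 4, A[2][1] + B[1][0] = -4 + 3 = -1, A[2][2] + B[2][0] = -2 + -5 = -7) = -7 (attained at k = 2)
  C[2][1] = min over k of (A[2][0] + B[0][1] = 0 + -5 = -5, A[2][1] + B[1][1] = -4 + 8 = 4, A[2][2] + B[2][1] = -2 + 9 = 7) = -5 (attained at k = 0)
  C[2][2] = min over k of (A[2][0] + B[0][2] = 0 + 9 = 9, A[2][1] + B[1][2] = -4 + 9 = 5, A[2][2] + B[2][2] = -2 + 2 = 0) = 0 (attained at k = 2)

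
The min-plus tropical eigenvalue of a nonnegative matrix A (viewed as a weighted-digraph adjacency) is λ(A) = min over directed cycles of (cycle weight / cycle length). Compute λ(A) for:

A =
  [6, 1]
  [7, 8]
λ(A) = 4

Enumerate directed cycles and compute their means (weight / length). Sample:
  cycle 0 → 0: weight = 6, length = 1, mean = 6/1 ≈ 6.000
  cycle 1 → 1: weight = 8, length = 1, mean = 8/1 ≈ 8.000
  cycle 0 → 1 → 0: weight = 8, length = 2, mean = 8/2 ≈ 4.000
  cycle 1 → 0 → 1: weight = 8, length = 2, mean = 8/2 ≈ 4.000
Minimum mean = 4.000, attained e.g. along the cycle 0 → 1 → 0 with weight 8 and length 2. So λ(A) = 8/2 = 4.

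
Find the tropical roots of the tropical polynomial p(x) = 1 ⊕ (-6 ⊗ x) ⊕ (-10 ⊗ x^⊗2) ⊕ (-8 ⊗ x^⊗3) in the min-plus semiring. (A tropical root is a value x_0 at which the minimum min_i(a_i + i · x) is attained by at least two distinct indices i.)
Roots: {-2, 4, 7}

Each tropical root is a break point of the lower envelope of the lines y = a_i + i · x (there are 4 lines, with slopes 0, 1, ..., 3). Only the lines that attain the minimum somewhere contribute to roots; other lines are dominated. Here the surviving (envelope) indices are i = 3, i = 2, i = 1, i = 0.
Intersections between consecutive envelope lines give the roots: for adjacent envelope indices i < j the intersection is x = (a_i − a_j) / (j − i). Reading off the sorted break points: {-2, 4, 7}.
Verification: at each break x_0, at least two indices attain the minimum of min_i(a_i + i · x_0).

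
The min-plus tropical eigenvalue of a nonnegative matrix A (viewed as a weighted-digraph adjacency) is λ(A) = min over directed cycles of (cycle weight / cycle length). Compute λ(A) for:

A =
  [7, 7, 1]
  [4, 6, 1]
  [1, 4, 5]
λ(A) = 1

Enumerate directed cycles and compute their means (weight / length). Sample:
  cycle 0 → 0: weight = 7, length = 1, mean = 7/1 ≈ 7.000
  cycle 1 → 1: weight = 6, length = 1, mean = 6/1 ≈ 6.000
  cycle 2 → 2: weight = 5, length = 1, mean = 5/1 ≈ 5.000
  cycle 0 → 1 → 0: weight = 11, length = 2, mean = 11/2 ≈ 5.500
  cycle 0 → 2 → 0: weight = 2, length = 2, mean = 2/2 ≈ 1.000
  cycle 1 → 0 → 1: weight = 11, length = 2, mean = 11/2 ≈ 5.500
Minimum mean = 1.000, attained e.g. along the cycle 0 → 2 → 0 with weight 2 and length 2. So λ(A) = 2/2 = 1.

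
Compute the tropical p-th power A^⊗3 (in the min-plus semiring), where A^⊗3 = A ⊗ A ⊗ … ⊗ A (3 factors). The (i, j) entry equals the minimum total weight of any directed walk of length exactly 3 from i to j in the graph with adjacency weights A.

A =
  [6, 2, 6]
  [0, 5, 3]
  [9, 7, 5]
A^⊗3 =
  [7, 4, 8]
  [2, 7, 5]
  [11, 9, 13]

Each entry (A^⊗3)_ij equals the minimum over all length-3 walks i = v_0 → v_1 → … → v_3 = j of Σ_t A[v_t][v_{t+1}]. For example, for (i, j) = (0, 2) we minimise over 9 possible intermediate vertex sequences; the minimum is 8, attained along the walk 0 → 1 → 0 → 2.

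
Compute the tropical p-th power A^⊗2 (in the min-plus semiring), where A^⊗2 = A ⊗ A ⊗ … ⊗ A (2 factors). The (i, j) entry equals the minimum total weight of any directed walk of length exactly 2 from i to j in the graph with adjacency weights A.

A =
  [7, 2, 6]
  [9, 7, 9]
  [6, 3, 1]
A^⊗2 =
  [11, 9, 7]
  [15, 11, 10]
  [7, 4, 2]

Each entry (A^⊗2)_ij equals the minimum over all length-2 walks i = v_0 → v_1 → … → v_2 = j of Σ_t A[v_t][v_{t+1}]. For example, for (i, j) = (0, 2) we minimise over 3 possible intermediate vertex sequences; the minimum is 7, attained along the walk 0 → 2 → 2.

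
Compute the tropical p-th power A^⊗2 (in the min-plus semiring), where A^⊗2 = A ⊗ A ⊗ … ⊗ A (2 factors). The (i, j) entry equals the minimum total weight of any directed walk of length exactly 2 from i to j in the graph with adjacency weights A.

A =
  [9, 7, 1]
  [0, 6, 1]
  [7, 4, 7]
A^⊗2 =
  [7, 5, 8]
  [6, 5, 1]
  [4, 10, 5]

Each entry (A^⊗2)_ij equals the minimum over all length-2 walks i = v_0 → v_1 → … → v_2 = j of Σ_t A[v_t][v_{t+1}]. For example, for (i, j) = (0, 2) we minimise over 3 possible intermediate vertex sequences; the minimum is 8, attained along the walk 0 → 1 → 2.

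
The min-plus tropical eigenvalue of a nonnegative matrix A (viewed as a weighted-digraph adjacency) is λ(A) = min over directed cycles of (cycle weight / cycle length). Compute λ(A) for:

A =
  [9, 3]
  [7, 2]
λ(A) = 2

Enumerate directed cycles and compute their means (weight / length). Sample:
  cycle 0 → 0: weight = 9, length = 1, mean = 9/1 ≈ 9.000
  cycle 1 → 1: weight = 2, length = 1, mean = 2/1 ≈ 2.000
  cycle 0 → 1 → 0: weight = 10, length = 2, mean = 10/2 ≈ 5.000
  cycle 1 → 0 → 1: weight = 10, length = 2, mean = 10/2 ≈ 5.000
Minimum mean = 2.000, attained e.g. along the cycle 1 → 1 with weight 2 and length 1. So λ(A) = 2/1 = 2.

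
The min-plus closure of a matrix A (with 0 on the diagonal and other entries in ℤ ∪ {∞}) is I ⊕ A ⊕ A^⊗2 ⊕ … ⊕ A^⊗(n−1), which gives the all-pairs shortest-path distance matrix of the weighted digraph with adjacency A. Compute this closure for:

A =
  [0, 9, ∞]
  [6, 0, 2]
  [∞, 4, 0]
Closure =
  [0, 9, 11]
  [6, 0, 2]
  [10, 4, 0]

This is the Floyd-Warshall all-pairs shortest-path computation. For each intermediate vertex k = 0, 1, …, 2, update dist[i][j] ← min(dist[i][j], dist[i][k] + dist[k][j]). The final matrix gives, for each (i, j), the minimum total weight of any directed path from i to j (possibly empty when i = j).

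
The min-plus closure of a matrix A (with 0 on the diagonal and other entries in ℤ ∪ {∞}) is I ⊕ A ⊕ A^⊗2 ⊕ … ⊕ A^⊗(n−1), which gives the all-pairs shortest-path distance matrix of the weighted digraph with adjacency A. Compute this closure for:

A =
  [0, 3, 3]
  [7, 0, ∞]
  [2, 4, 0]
Closure =
  [0, 3, 3]
  [7, 0, 10]
  [2, 4, 0]

This is the Floyd-Warshall all-pairs shortest-path computation. For each intermediate vertex k = 0, 1, …, 2, update dist[i][j] ← min(dist[i][j], dist[i][k] + dist[k][j]). The final matrix gives, for each (i, j), the minimum total weight of any directed path from i to j (possibly empty when i = j).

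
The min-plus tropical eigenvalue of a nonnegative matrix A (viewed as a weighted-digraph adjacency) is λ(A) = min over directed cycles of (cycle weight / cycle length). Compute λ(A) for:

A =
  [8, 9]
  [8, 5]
λ(A) = 5

Enumerate directed cycles and compute their means (weight / length). Sample:
  cycle 0 → 0: weight = 8, length = 1, mean = 8/1 ≈ 8.000
  cycle 1 → 1: weight = 5, length = 1, mean = 5/1 ≈ 5.000
  cycle 0 → 1 → 0: weight = 17, length = 2, mean = 17/2 ≈ 8.500
  cycle 1 → 0 → 1: weight = 17, length = 2, mean = 17/2 ≈ 8.500
Minimum mean = 5.000, attained e.g. along the cycle 1 → 1 with weight 5 and length 1. So λ(A) = 5/1 = 5.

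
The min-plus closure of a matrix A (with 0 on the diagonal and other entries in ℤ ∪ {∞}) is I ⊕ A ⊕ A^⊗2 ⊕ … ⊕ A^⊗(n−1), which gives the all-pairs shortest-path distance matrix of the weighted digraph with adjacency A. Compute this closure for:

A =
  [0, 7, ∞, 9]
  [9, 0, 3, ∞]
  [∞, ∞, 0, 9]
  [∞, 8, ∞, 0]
Closure =
  [0, 7, 10, 9]
  [9, 0, 3, 12]
  [26, 17, 0, 9]
  [17, 8, 11, 0]

This is the Floyd-Warshall all-pairs shortest-path computation. For each intermediate vertex k = 0, 1, …, 3, update dist[i][j] ← min(dist[i][j], dist[i][k] + dist[k][j]). The final matrix gives, for each (i, j), the minimum total weight of any directed path from i to j (possibly empty when i = j).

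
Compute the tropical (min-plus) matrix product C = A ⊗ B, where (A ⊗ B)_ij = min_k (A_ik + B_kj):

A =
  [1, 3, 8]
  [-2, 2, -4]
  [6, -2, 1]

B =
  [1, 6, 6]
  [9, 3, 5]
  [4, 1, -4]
A ⊗ B =
  [2, 6, 4]
  [-1, -3, -8]
  [5, 1, -3]

Apply the min-plus product entry-by-entry:
  C[0][0] = min over k of (A[0][0] + B[0][0] = 1 + 1 = 2, A[0][1] + B[1][0] = 3 + 9 = 12, A[0][2] + B[2][0] = 8 + 4 = 12) = 2 (attained at k = 0)
  C[0][1] = min over k of (A[0][0] + B[0][1] = 1 + 6 = 7, A[0][1] + B[1][1] = 3 + 3 = 6, A[0][2] + B[2][1] = 8 + 1 = 9) = 6 (attained at k = 1)
  C[0][2] = min over k of (A[0][0] + B[0][2] = 1 + 6 = 7, A[0][1] + B[1][2] = 3 + 5 = 8, A[0][2] + B[2][2] = 8 + -4 = 4) = 4 (attained at k = 2)
  C[1][0] = min over k of (A[1][0] + B[0][0] = -2 + 1 = -1, A[1][1] + B[1][0] = 2 + 9 = 11, A[1][2] + B[2][0] = -4 + 4 = 0) = -1 (attained at k = 0)
  C[1][1] = min over k of (A[1][0] + B[0][1] = -2 + 6 = 4, A[1][1] + B[1][1] = 2 + 3 = 5, A[1][2] + B[2][1] = -4 + 1 = -3) = -3 (attained at k = 2)
  C[1][2] = min over k of (A[1][0] + B[0][2] = -2 + 6 = 4, A[1][1] + B[1][2] = 2 + 5 = 7, A[1][2] + B[2][2] = -4 + -4 = -8) = -8 (attained at k = 2)
  C[2][0] = min over k of (A[2][0] + B[0][0] = 6 + 1 = 7, A[2][1] + B[1][0] = -2 + 9 = 7, A[2][2] + B[2][0] = 1 + 4 = 5) = 5 (attained at k = 2)
  C[2][1] = min over k of (A[2][0] + B[0][1] = 6 + 6 = 12, A[2][1] + B[1][1] = -2 + 3 = 1, A[2][2] + B[2][1] = 1 + 1 = 2) = 1 (attained at k = 1)
  C[2][2] = min over k of (A[2][0] + B[0][2] = 6 + 6 = 12, A[2][1] + B[1][2] = -2 + 5 = 3, A[2][2] + B[2][2] = 1 + -4 = -3) = -3 (attained at k = 2)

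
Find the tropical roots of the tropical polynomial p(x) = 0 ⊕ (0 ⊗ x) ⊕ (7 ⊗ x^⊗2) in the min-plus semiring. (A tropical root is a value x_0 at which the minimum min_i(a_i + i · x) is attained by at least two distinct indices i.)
Roots: {-7, 0}

Each tropical root is a break point of the lower envelope of the lines y = a_i + i · x (there are 3 lines, with slopes 0, 1, ..., 2). Only the lines that attain the minimum somewhere contribute to roots; other lines are dominated. Here the surviving (envelope) indices are i = 2, i = 1, i = 0.
Intersections between consecutive envelope lines give the roots: for adjacent envelope indices i < j the intersection is x = (a_i − a_j) / (j − i). Reading off the sorted break points: {-7, 0}.
Verification: at each break x_0, at least two indices attain the minimum of min_i(a_i + i · x_0).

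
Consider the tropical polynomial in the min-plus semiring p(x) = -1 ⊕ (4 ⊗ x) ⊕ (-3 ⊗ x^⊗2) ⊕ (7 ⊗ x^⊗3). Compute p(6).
p(6) = -1

A tropical monomial a ⊗ x^⊗i evaluates to a + i · x. Evaluating each term at x = 6:
  Term 0 contributes -1 + 0 · 6 = -1
  Term 1 contributes 4 + 1 · 6 = 10
  Term 2 contributes -3 + 2 · 6 = 9
  Term 3 contributes 7 + 3 · 6 = 25
p(6) = ⊕ of these = min[-1, 10, 9, 25] = -1.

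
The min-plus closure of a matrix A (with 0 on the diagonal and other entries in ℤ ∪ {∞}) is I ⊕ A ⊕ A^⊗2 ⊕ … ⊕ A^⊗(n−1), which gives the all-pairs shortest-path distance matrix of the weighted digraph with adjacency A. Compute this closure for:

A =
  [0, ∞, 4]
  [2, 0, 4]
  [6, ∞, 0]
Closure =
  [0, ∞, 4]
  [2, 0, 4]
  [6, ∞, 0]

This is the Floyd-Warshall all-pairs shortest-path computation. For each intermediate vertex k = 0, 1, …, 2, update dist[i][j] ← min(dist[i][j], dist[i][k] + dist[k][j]). The final matrix gives, for each (i, j), the minimum total weight of any directed path from i to j (possibly empty when i = j).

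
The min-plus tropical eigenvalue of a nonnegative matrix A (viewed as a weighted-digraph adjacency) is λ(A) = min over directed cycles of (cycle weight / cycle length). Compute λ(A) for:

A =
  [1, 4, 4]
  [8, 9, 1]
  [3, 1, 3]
λ(A) = 1

Enumerate directed cycles and compute their means (weight / length). Sample:
  cycle 0 → 0: weight = 1, length = 1, mean = 1/1 ≈ 1.000
  cycle 1 → 1: weight = 9, length = 1, mean = 9/1 ≈ 9.000
  cycle 2 → 2: weight = 3, length = 1, mean = 3/1 ≈ 3.000
  cycle 0 → 1 → 0: weight = 12, length = 2, mean = 12/2 ≈ 6.000
  cycle 0 → 2 → 0: weight = 7, length = 2, mean = 7/2 ≈ 3.500
  cycle 1 → 0 → 1: weight = 12, length = 2, mean = 12/2 ≈ 6.000
Minimum mean = 1.000, attained e.g. along the cycle 0 → 0 with weight 1 and length 1. So λ(A) = 1/1 = 1.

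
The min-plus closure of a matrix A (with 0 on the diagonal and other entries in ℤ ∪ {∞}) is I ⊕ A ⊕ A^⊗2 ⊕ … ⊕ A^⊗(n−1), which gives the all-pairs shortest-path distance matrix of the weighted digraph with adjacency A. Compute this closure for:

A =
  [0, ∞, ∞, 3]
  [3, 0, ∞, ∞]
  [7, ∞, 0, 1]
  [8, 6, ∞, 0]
Closure =
  [0, 9, ∞, 3]
  [3, 0, ∞, 6]
  [7, 7, 0, 1]
  [8, 6, ∞, 0]

This is the Floyd-Warshall all-pairs shortest-path computation. For each intermediate vertex k = 0, 1, …, 3, update dist[i][j] ← min(dist[i][j], dist[i][k] + dist[k][j]). The final matrix gives, for each (i, j), the minimum total weight of any directed path from i to j (possibly empty when i = j).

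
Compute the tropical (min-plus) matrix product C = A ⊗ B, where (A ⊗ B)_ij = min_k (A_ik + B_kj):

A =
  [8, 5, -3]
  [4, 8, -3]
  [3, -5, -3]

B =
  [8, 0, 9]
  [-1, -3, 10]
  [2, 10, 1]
A ⊗ B =
  [-1, 2, -2]
  [-1, 4, -2]
  [-6, -8, -2]

Apply the min-plus product entry-by-entry:
  C[0][0] = min over k of (A[0][0] + B[0][0] = 8 + 8 = 16, A[0][1] + B[1][0] = 5 + -1 = 4, A[0][2] + B[2][0] = -3 + 2 = -1) = -1 (attained at k = 2)
  C[0][1] = min over k of (A[0][0] + B[0][1] = 8 + 0 = 8, A[0][1] + B[1][1] = 5 + -3 = 2, A[0][2] + B[2][1] = -3 + 10 = 7) = 2 (attained at k = 1)
  C[0][2] = min over k of (A[0][0] + B[0][2] = 8 + 9 = 17, A[0][1] + B[1][2] = 5 + 10 = 15, A[0][2] + B[2][2] = -3 + 1 = -2) = -2 (attained at k = 2)
  C[1][0] = min over k of (A[1][0] + B[0][0] = 4 + 8 = 12, A[1][1] + B[1][0] = 8 + -1 = 7, A[1][2] + B[2][0] = -3 + 2 = -1) = -1 (attained at k = 2)
  C[1][1] = min over k of (A[1][0] + B[0][1] = 4 + 0 = 4, A[1][1] + B[1][1] = 8 + -3 = 5, A[1][2] + B[2][1] = -3 + 10 = 7) = 4 (attained at k = 0)
  C[1][2] = min over k of (A[1][0] + B[0][2] = 4 + 9 = 13, A[1][1] + B[1][2] = 8 + 10 = 18, A[1][2] + B[2][2] = -3 + 1 = -2) = -2 (attained at k = 2)
  C[2][0] = min over k of (A[2][0] + B[0][0] = 3 + 8 = 11, A[2][1] + B[1][0] = -5 + -1 = -6, A[2][2] + B[2][0] = -3 + 2 = -1) = -6 (attained at k = 1)
  C[2][1] = min over k of (A[2][0] + B[0][1] = 3 + 0 = 3, A[2][1] + B[1][1] = -5 + -3 = -8, A[2][2] + B[2][1] = -3 + 10 = 7) = -8 (attained at k = 1)
  C[2][2] = min over k of (A[2][0] + B[0][2] = 3 + 9 = 12, A[2][1] + B[1][2] = -5 + 10 = 5, A[2][2] + B[2][2] = -3 + 1 = -2) = -2 (attained at k = 2)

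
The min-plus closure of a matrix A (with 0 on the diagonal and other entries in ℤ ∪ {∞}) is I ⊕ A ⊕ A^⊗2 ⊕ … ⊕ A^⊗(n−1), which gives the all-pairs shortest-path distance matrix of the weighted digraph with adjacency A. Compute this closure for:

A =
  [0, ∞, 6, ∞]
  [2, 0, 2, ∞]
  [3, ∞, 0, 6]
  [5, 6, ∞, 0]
Closure =
  [0, 18, 6, 12]
  [2, 0, 2, 8]
  [3, 12, 0, 6]
  [5, 6, 8, 0]

This is the Floyd-Warshall all-pairs shortest-path computation. For each intermediate vertex k = 0, 1, …, 3, update dist[i][j] ← min(dist[i][j], dist[i][k] + dist[k][j]). The final matrix gives, for each (i, j), the minimum total weight of any directed path from i to j (possibly empty when i = j).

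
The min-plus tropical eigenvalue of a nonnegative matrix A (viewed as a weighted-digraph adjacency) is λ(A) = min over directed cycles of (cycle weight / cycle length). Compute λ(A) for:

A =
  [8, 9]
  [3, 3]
λ(A) = 3

Enumerate directed cycles and compute their means (weight / length). Sample:
  cycle 0 → 0: weight = 8, length = 1, mean = 8/1 ≈ 8.000
  cycle 1 → 1: weight = 3, length = 1, mean = 3/1 ≈ 3.000
  cycle 0 → 1 → 0: weight = 12, length = 2, mean = 12/2 ≈ 6.000
  cycle 1 → 0 → 1: weight = 12, length = 2, mean = 12/2 ≈ 6.000
Minimum mean = 3.000, attained e.g. along the cycle 1 → 1 with weight 3 and length 1. So λ(A) = 3/1 = 3.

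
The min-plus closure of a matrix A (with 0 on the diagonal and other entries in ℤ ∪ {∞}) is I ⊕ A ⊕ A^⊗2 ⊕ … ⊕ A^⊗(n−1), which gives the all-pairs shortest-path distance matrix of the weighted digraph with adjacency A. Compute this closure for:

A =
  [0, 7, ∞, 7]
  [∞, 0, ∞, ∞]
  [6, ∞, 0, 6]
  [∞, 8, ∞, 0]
Closure =
  [0, 7, ∞, 7]
  [∞, 0, ∞, ∞]
  [6, 13, 0, 6]
  [∞, 8, ∞, 0]

This is the Floyd-Warshall all-pairs shortest-path computation. For each intermediate vertex k = 0, 1, …, 3, update dist[i][j] ← min(dist[i][j], dist[i][k] + dist[k][j]). The final matrix gives, for each (i, j), the minimum total weight of any directed path from i to j (possibly empty when i = j).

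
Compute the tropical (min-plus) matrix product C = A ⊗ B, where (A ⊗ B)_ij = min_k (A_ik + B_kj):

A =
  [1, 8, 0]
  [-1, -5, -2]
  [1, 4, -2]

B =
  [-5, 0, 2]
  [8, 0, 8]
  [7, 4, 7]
A ⊗ B =
  [-4, 1, 3]
  [-6, -5, 1]
  [-4, 1, 3]

Apply the min-plus product entry-by-entry:
  C[0][0] = min over k of (A[0][0] + B[0][0] = 1 + -5 = -4, A[0][1] + B[1][0] = 8 + 8 = 16, A[0][2] + B[2][0] = 0 + 7 = 7) = -4 (attained at k = 0)
  C[0][1] = min over k of (A[0][0] + B[0][1] = 1 + 0 = 1, A[0][1] + B[1][1] = 8 + 0 = 8, A[0][2] + B[2][1] = 0 + 4 = 4) = 1 (attained at k = 0)
  C[0][2] = min over k of (A[0][0] + B[0][2] = 1 + 2 = 3, A[0][1] + B[1][2] = 8 + 8 = 16, A[0][2] + B[2][2] = 0 + 7 = 7) = 3 (attained at k = 0)
  C[1][0] = min over k of (A[1][0] + B[0][0] = -1 + -5 = -6, A[1][1] + B[1][0] = -5 + 8 = 3, A[1][2] + B[2][0] = -2 + 7 = 5) = -6 (attained at k = 0)
  C[1][1] = min over k of (A[1][0] + B[0][1] = -1 + 0 = -1, A[1][1] + B[1][1] = -5 + 0 = -5, A[1][2] + B[2][1] = -2 + 4 = 2) = -5 (attained at k = 1)
  C[1][2] = min over k of (A[1][0] + B[0][2] = -1 + 2 = 1, A[1][1] + B[1][2] = -5 + 8 = 3, A[1][2] + B[2][2] = -2 + 7 = 5) = 1 (attained at k = 0)
  C[2][0] = min over k of (A[2][0] + B[0][0] = 1 + -5 = -4, A[2][1] + B[1][0] = 4 + 8 = 12, A[2][2] + B[2][0] = -2 + 7 = 5) = -4 (attained at k = 0)
  C[2][1] = min over k of (A[2][0] + B[0][1] = 1 + 0 = 1, A[2][1] + B[1][1] = 4 + 0 = 4, A[2][2] + B[2][1] = -2 + 4 = 2) = 1 (attained at k = 0)
  C[2][2] = min over k of (A[2][0] + B[0][2] = 1 + 2 = 3, A[2][1] + B[1][2] = 4 + 8 = 12, A[2][2] + B[2][2] = -2 + 7 = 5) = 3 (attained at k = 0)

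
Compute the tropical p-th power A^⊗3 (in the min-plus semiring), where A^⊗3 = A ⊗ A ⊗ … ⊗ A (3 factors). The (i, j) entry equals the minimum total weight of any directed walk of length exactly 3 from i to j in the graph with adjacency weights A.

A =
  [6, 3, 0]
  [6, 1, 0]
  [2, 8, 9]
A^⊗3 =
  [5, 5, 2]
  [3, 3, 2]
  [4, 6, 5]

Each entry (A^⊗3)_ij equals the minimum over all length-3 walks i = v_0 → v_1 → … → v_3 = j of Σ_t A[v_t][v_{t+1}]. For example, for (i, j) = (0, 2) we minimise over 9 possible intermediate vertex sequences; the minimum is 2, attained along the walk 0 → 2 → 0 → 2.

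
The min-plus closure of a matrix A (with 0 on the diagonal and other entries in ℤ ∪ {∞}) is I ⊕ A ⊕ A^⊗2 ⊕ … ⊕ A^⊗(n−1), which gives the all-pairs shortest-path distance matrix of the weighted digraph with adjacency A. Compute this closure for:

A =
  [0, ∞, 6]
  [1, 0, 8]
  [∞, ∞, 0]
Closure =
  [0, ∞, 6]
  [1, 0, 7]
  [∞, ∞, 0]

This is the Floyd-Warshall all-pairs shortest-path computation. For each intermediate vertex k = 0, 1, …, 2, update dist[i][j] ← min(dist[i][j], dist[i][k] + dist[k][j]). The final matrix gives, for each (i, j), the minimum total weight of any directed path from i to j (possibly empty when i = j).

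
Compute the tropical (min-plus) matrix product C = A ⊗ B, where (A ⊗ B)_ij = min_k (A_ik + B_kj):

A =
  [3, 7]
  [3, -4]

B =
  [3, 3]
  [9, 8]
A ⊗ B =
  [6, 6]
  [5, 4]

Apply the min-plus product entry-by-entry:
  C[0][0] = min over k of (A[0][0] + B[0][0] = 3 + 3 = 6, A[0][1] + B[1][0] = 7 + 9 = 16) = 6 (attained at k = 0)
  C[0][1] = min over k of (A[0][0] + B[0][1] = 3 + 3 = 6, A[0][1] + B[1][1] = 7 + 8 = 15) = 6 (attained at k = 0)
  C[1][0] = min over k of (A[1][0] + B[0][0] = 3 + 3 = 6, A[1][1] + B[1][0] = -4 + 9 = 5) = 5 (attained at k = 1)
  C[1][1] = min over k of (A[1][0] + B[0][1] = 3 + 3 = 6, A[1][1] + B[1][1] = -4 + 8 = 4) = 4 (attained at k = 1)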